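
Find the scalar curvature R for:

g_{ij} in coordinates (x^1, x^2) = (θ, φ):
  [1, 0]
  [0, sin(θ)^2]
Non-zero Christoffel symbols (Γ^k_{ij} = Γ^k_{ji}):
Γ^θ_{φ φ} = -sin(2*θ)/2
Γ^φ_{θ φ} = 1/tan(θ)
Ricci tensor (R_{ij} = R^k_{ikj}): R_{θθ} = 1, R_{θφ} = 0, R_{φφ} = sin(θ)^2
Inverse metric: g^{θθ} = 1, g^{φφ} = 1/sin(θ)^2
R = g^{ij} R_{ij} = (1)(1) + (1/sin(θ)^2)(sin(θ)^2) = 2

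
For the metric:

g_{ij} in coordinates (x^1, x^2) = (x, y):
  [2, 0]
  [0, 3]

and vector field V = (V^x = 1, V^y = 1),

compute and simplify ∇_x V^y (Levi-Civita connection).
All Christoffel symbols are zero.
∇_x V^y = ∂_x V^y + Γ^y_{x j} V^j
  = (0) + (0)(1) + (0)(1)
  = 0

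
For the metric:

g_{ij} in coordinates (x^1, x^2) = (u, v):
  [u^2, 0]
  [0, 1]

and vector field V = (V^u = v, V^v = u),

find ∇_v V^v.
Non-zero Christoffel symbols:
Γ^u_{u u} = 1/u
∇_v V^v = ∂_v V^v + Γ^v_{v j} V^j
  = (0) + (0)(v) + (0)(u)
  = 0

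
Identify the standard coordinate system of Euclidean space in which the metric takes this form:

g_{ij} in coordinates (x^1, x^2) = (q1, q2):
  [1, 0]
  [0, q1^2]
The line element ds^2 = dq1^2 + q1^2 dq2^2 is dr^2 + r^2 dθ^2 with q1 = r, q2 = θ.
polar coordinates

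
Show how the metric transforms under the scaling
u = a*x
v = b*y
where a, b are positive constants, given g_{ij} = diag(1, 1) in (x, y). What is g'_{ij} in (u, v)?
Invert the transformation: x = u/a, y = v/b
g'_{ij} = (∂x^k/∂x'^i)(∂x^l/∂x'^j) g_{kl}; with g_{kl} = δ_{kl} this is Σ_k (∂x^k/∂x'^i)(∂x^k/∂x'^j).
Jacobian: ∂x/∂u = 1/a, ∂x/∂v = 0, ∂y/∂u = 0, ∂y/∂v = 1/b
g'_{uu} = (1/a)(1/a) + (0)(0) = 1/a^2
g'_{uv} = (1/a)(0) + (0)(1/b) = 0
g'_{vv} = (0)(0) + (1/b)(1/b) = 1/b^2
g'_{ij} = diag(1/a^2, 1/b^2)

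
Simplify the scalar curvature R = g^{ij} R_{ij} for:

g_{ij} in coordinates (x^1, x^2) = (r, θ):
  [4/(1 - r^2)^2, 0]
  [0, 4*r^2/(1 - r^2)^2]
Non-zero Christoffel symbols (Γ^k_{ij} = Γ^k_{ji}):
Γ^r_{r r} = 2*r/(1 - r^2)
Γ^r_{θ θ} = (r^3 + r)/(r^2 - 1)
Γ^θ_{r θ} = (-r^2 - 1)/(r^3 - r)
Ricci tensor (R_{ij} = R^k_{ikj}): R_{rr} = -4/(r^2 - 1)^2, R_{rθ} = 0, R_{θθ} = -4*r^2/(r^2 - 1)^2
Inverse metric: g^{rr} = (1 - r^2)^2/4, g^{θθ} = (1 - r^2)^2/(4*r^2)
R = g^{ij} R_{ij} = ((1 - r^2)^2/4)(-4/(r^2 - 1)^2) + ((1 - r^2)^2/(4*r^2))(-4*r^2/(r^2 - 1)^2) = -2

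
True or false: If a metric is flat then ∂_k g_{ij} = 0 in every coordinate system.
Flatness means R^i_{jkl} = 0; the components can still vary, e.g. the flat plane in polar coordinates has g_{θθ} = r^2.
False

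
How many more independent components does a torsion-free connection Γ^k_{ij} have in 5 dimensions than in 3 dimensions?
Independent components in n dimensions: n × n(n+1)/2 = n^2(n+1)/2.
5D: 5 × 15 = 75
3D: 3 × 6 = 18
Difference = 75 - 18 = 57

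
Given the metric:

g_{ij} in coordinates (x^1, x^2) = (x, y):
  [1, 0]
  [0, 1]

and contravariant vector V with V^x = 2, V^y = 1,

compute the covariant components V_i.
V_i = g_{ij} V^j:
V_x = (1)(2) + (0)(1) = 2
V_y = (0)(2) + (1)(1) = 1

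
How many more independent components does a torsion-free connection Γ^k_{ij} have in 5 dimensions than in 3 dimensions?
Independent components in n dimensions: n × n(n+1)/2 = n^2(n+1)/2.
5D: 5 × 15 = 75
3D: 3 × 6 = 18
Difference = 75 - 18 = 57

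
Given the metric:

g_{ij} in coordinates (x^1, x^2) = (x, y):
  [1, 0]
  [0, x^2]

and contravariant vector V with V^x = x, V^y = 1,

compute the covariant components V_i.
V_i = g_{ij} V^j:
V_x = (1)(x) + (0)(1) = x
V_y = (0)(x) + (x^2)(1) = x^2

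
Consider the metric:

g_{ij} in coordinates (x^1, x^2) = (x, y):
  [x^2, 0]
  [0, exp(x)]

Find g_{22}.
With x^1 = x, x^2 = y, g_{22} = g_{yy} is the row-2, column-2 entry of the matrix.
g_{22} = exp(x)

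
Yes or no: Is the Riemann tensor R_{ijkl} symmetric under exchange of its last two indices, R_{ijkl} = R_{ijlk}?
It is antisymmetric in the last pair: R_{ijkl} = -R_{ijlk}.
No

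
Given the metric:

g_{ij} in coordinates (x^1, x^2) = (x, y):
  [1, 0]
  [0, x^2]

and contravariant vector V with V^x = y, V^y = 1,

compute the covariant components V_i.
V_i = g_{ij} V^j:
V_x = (1)(y) + (0)(1) = y
V_y = (0)(y) + (x^2)(1) = x^2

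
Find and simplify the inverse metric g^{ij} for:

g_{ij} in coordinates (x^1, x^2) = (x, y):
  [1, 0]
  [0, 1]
The metric is diagonal, so g^{ij} is diagonal with entries 1/g_{ii}: diag(1, 1).
g^{ij}:
  [1, 0]
  [0, 1]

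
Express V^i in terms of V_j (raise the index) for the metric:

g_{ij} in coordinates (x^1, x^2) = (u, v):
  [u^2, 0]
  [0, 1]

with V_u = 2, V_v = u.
Inverse metric (diagonal): g^{uu} = 1/u^2, g^{vv} = 1
V^i = g^{ij} V_j:
V^u = (1/u^2)(2) + (0)(u) = 2/u^2
V^v = (0)(2) + (1)(u) = u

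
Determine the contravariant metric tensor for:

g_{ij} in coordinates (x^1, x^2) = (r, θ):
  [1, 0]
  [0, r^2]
The metric is diagonal, so g^{ij} is diagonal with entries 1/g_{ii}: diag(1, 1/(r^2)).
g^{ij}:
  [1, 0]
  [0, 1/r^2]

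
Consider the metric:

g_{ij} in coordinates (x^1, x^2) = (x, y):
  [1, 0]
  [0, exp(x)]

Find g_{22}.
With x^1 = x, x^2 = y, g_{22} = g_{yy} is the row-2, column-2 entry of the matrix.
g_{22} = exp(x)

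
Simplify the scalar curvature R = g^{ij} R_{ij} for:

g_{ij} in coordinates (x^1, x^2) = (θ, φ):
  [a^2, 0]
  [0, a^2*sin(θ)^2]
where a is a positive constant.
Non-zero Christoffel symbols (Γ^k_{ij} = Γ^k_{ji}):
Γ^θ_{φ φ} = -sin(2*θ)/2
Γ^φ_{θ φ} = 1/tan(θ)
Ricci tensor (R_{ij} = R^k_{ikj}): R_{θθ} = 1, R_{θφ} = 0, R_{φφ} = sin(θ)^2
Inverse metric: g^{θθ} = 1/a^2, g^{φφ} = 1/(a^2*sin(θ)^2)
R = g^{ij} R_{ij} = (1/a^2)(1) + (1/(a^2*sin(θ)^2))(sin(θ)^2) = 2/a^2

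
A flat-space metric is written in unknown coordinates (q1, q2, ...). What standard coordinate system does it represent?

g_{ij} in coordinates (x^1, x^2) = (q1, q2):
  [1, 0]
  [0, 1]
All components are constant and the metric is the identity, i.e. orthonormal rectilinear coordinates.
Cartesian (2D) coordinates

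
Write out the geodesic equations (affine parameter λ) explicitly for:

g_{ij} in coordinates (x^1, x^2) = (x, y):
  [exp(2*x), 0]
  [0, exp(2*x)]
Geodesic equation: d^2x^k/dλ^2 + Γ^k_{ij} (dx^i/dλ)(dx^j/dλ) = 0.
Non-zero Christoffel symbols:
Γ^x_{x x} = 1
Γ^x_{y y} = -1
Γ^y_{x y} = 1
Substituting (the symmetric pair Γ^k_{ij}, Γ^k_{ji} combines into a factor 2):
d^2x/dλ^2 + (dx/dλ)^2 - (dy/dλ)^2 = 0
d^2y/dλ^2 + 2 (dx/dλ)(dy/dλ) = 0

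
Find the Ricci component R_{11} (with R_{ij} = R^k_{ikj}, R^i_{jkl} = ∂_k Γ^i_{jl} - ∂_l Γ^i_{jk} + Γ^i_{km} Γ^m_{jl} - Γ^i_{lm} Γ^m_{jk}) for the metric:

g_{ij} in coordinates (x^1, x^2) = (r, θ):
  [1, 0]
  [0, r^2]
Non-zero Christoffel symbols (Γ^k_{ij} = Γ^k_{ji}):
Γ^r_{θ θ} = -r
Γ^θ_{r θ} = 1/r
R^r_{r r r} = 0 (a repeated index in an antisymmetric pair)
R^θ_{r θ r} = ∂_θ Γ^θ_{r r} - ∂_r Γ^θ_{r θ} + Γ^θ_{θ m} Γ^m_{r r} - Γ^θ_{r m} Γ^m_{r θ}
  = (0) - (-1/r^2) + (0) - (1/r^2) = 0
R_{rr} = R^r_{r r r} + R^θ_{r θ r} = (0) + (0) = 0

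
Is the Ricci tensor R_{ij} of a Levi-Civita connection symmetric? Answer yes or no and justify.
R_{ij} = R^k_{ikj}; the pair symmetry R_{kilj} = R_{ljki} gives R_{ij} = R_{ji}.
Yes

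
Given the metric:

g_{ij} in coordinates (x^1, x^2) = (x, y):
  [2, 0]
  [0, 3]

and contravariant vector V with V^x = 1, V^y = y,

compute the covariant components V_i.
V_i = g_{ij} V^j:
V_x = (2)(1) + (0)(y) = 2
V_y = (0)(1) + (3)(y) = 3*y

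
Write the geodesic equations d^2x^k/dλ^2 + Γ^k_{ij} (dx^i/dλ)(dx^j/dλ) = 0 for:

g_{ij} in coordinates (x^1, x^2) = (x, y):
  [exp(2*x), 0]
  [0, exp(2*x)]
Geodesic equation: d^2x^k/dλ^2 + Γ^k_{ij} (dx^i/dλ)(dx^j/dλ) = 0.
Non-zero Christoffel symbols:
Γ^x_{x x} = 1
Γ^x_{y y} = -1
Γ^y_{x y} = 1
Substituting (the symmetric pair Γ^k_{ij}, Γ^k_{ji} combines into a factor 2):
d^2x/dλ^2 + (dx/dλ)^2 - (dy/dλ)^2 = 0
d^2y/dλ^2 + 2 (dx/dλ)(dy/dλ) = 0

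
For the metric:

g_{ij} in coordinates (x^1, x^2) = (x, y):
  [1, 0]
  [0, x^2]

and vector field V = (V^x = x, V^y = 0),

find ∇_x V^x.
Non-zero Christoffel symbols:
Γ^x_{y y} = -x
Γ^y_{x y} = 1/x
∇_x V^x = ∂_x V^x + Γ^x_{x j} V^j
  = (1) + (0)(x) + (0)(0)
  = 1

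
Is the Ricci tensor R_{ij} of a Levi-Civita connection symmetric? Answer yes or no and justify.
R_{ij} = R^k_{ikj}; the pair symmetry R_{kilj} = R_{ljki} gives R_{ij} = R_{ji}.
Yes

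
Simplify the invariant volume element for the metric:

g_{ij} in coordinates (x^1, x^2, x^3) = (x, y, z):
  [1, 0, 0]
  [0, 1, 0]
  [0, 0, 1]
det(g) = 1
√|det(g)| = 1
Volume element: dV = 1 dx dy dz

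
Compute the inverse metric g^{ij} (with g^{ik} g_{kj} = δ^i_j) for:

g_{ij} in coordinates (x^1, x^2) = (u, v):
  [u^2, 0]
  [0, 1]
The metric is diagonal, so g^{ij} is diagonal with entries 1/g_{ii}: diag(1/(u^2), 1).
g^{ij}:
  [1/u^2, 0]
  [0, 1]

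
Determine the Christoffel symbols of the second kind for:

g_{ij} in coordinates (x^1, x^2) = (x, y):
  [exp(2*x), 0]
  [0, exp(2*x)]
Using Γ^k_{ij} = (1/2) g^{km} (∂_i g_{mj} + ∂_j g_{mi} - ∂_m g_{ij}); the metric is diagonal, so only the m = k term contributes.
Non-zero symbols (using the symmetry Γ^k_{ij} = Γ^k_{ji}):
Γ^x_{x x} = (1/2) g^{xx} (∂_x g_{xx} + ∂_x g_{xx} - ∂_x g_{xx}) = (1/2)(exp(-2*x))((2*exp(2*x)) + (2*exp(2*x)) - (2*exp(2*x))) = 1
Γ^x_{y y} = (1/2) g^{xx} (∂_y g_{xy} + ∂_y g_{xy} - ∂_x g_{yy}) = (1/2)(exp(-2*x))((0) + (0) - (2*exp(2*x))) = -1
Γ^y_{x y} = (1/2) g^{yy} (∂_x g_{yy} + ∂_y g_{yx} - ∂_y g_{xy}) = (1/2)(exp(-2*x))((2*exp(2*x)) + (0) - (0)) = 1
All other Christoffel symbols are zero.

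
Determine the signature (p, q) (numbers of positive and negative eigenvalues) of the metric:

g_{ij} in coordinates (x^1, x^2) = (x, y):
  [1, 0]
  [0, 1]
The metric is diagonal, so its eigenvalues are the diagonal entries: 1, 1 (at a generic point, where coordinate-dependent entries are positive).
2 positive, 0 negative.
(2, 0) - Riemannian (positive definite)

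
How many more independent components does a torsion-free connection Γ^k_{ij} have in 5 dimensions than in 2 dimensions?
Independent components in n dimensions: n × n(n+1)/2 = n^2(n+1)/2.
5D: 5 × 15 = 75
2D: 2 × 3 = 6
Difference = 75 - 6 = 69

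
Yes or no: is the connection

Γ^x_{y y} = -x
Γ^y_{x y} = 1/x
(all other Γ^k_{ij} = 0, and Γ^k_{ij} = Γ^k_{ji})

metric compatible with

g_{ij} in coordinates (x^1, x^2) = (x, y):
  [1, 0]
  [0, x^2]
Using ∇_k g_{ij} = ∂_k g_{ij} - Γ^m_{ki} g_{mj} - Γ^m_{kj} g_{im}:
e.g. ∇_x g_{yy} = (2*x) - (x) - (x) = 0
Every component ∇_k g_{ij} vanishes: the connection is metric compatible.
Yes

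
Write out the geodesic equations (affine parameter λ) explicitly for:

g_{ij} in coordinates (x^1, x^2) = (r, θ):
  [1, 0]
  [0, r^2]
Geodesic equation: d^2x^k/dλ^2 + Γ^k_{ij} (dx^i/dλ)(dx^j/dλ) = 0.
Non-zero Christoffel symbols:
Γ^r_{θ θ} = -r
Γ^θ_{r θ} = 1/r
Substituting (the symmetric pair Γ^k_{ij}, Γ^k_{ji} combines into a factor 2):
d^2r/dλ^2 - r (dθ/dλ)^2 = 0
d^2θ/dλ^2 + (2/r) (dr/dλ)(dθ/dλ) = 0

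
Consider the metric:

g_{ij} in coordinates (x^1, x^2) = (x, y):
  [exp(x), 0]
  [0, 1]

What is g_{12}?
With x^1 = x, x^2 = y, g_{12} = g_{xy} is the row-1, column-2 entry of the matrix.
g_{12} = 0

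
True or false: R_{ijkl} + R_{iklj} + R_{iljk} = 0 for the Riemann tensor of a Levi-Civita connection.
This is the first (algebraic) Bianchi identity.
True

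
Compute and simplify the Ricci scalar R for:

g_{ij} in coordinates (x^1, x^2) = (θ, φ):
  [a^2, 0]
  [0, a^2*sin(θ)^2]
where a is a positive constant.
Non-zero Christoffel symbols (Γ^k_{ij} = Γ^k_{ji}):
Γ^θ_{φ φ} = -sin(2*θ)/2
Γ^φ_{θ φ} = 1/tan(θ)
Ricci tensor (R_{ij} = R^k_{ikj}): R_{θθ} = 1, R_{θφ} = 0, R_{φφ} = sin(θ)^2
Inverse metric: g^{θθ} = 1/a^2, g^{φφ} = 1/(a^2*sin(θ)^2)
R = g^{ij} R_{ij} = (1/a^2)(1) + (1/(a^2*sin(θ)^2))(sin(θ)^2) = 2/a^2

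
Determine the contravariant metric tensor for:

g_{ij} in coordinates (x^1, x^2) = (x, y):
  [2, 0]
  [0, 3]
The metric is diagonal, so g^{ij} is diagonal with entries 1/g_{ii}: diag(1/2, 1/3).
g^{ij}:
  [1/2, 0]
  [0, 1/3]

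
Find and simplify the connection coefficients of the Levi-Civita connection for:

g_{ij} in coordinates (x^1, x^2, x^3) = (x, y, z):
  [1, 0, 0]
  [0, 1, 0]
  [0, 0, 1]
Using Γ^k_{ij} = (1/2) g^{km} (∂_i g_{mj} + ∂_j g_{mi} - ∂_m g_{ij}); the metric is diagonal, so only the m = k term contributes.
Every metric component is constant, so all ∂_m g_{ij} = 0 and every Christoffel symbol vanishes.
All Christoffel symbols are zero.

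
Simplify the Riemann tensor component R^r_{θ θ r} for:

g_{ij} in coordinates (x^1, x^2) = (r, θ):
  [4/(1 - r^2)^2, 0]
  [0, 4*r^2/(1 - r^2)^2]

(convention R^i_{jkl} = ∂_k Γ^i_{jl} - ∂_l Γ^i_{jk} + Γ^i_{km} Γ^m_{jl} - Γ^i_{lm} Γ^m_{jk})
Non-zero Christoffel symbols (Γ^k_{ij} = Γ^k_{ji}):
Γ^r_{r r} = 2*r/(1 - r^2)
Γ^r_{θ θ} = (r^3 + r)/(r^2 - 1)
Γ^θ_{r θ} = (-r^2 - 1)/(r^3 - r)
R^r_{θ θ r} = ∂_θ Γ^r_{θ r} - ∂_r Γ^r_{θ θ} + Γ^r_{θ m} Γ^m_{θ r} - Γ^r_{r m} Γ^m_{θ θ}
  = (0) - ((r^4 - 4*r^2 - 1)/(r^2 - 1)^2) + (-(r^2 + 1)^2/(r^2 - 1)^2) - (-2*r^2*(r^2 + 1)/(r^2 - 1)^2) = 4*r^2/(r^2 - 1)^2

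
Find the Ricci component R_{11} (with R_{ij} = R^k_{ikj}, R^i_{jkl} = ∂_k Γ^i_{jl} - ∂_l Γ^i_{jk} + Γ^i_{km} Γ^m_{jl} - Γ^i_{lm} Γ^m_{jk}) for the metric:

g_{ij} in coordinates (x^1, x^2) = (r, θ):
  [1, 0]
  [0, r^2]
Non-zero Christoffel symbols (Γ^k_{ij} = Γ^k_{ji}):
Γ^r_{θ θ} = -r
Γ^θ_{r θ} = 1/r
R^r_{r r r} = 0 (a repeated index in an antisymmetric pair)
R^θ_{r θ r} = ∂_θ Γ^θ_{r r} - ∂_r Γ^θ_{r θ} + Γ^θ_{θ m} Γ^m_{r r} - Γ^θ_{r m} Γ^m_{r θ}
  = (0) - (-1/r^2) + (0) - (1/r^2) = 0
R_{rr} = R^r_{r r r} + R^θ_{r θ r} = (0) + (0) = 0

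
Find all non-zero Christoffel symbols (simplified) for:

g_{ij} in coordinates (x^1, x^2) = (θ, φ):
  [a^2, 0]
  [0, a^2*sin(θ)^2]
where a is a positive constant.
Using Γ^k_{ij} = (1/2) g^{km} (∂_i g_{mj} + ∂_j g_{mi} - ∂_m g_{ij}); the metric is diagonal, so only the m = k term contributes.
Non-zero symbols (using the symmetry Γ^k_{ij} = Γ^k_{ji}):
Γ^θ_{φ φ} = (1/2) g^{θθ} (∂_φ g_{θφ} + ∂_φ g_{θφ} - ∂_θ g_{φφ}) = (1/2)(1/a^2)((0) + (0) - (a^2*sin(2*θ))) = -sin(2*θ)/2
Γ^φ_{θ φ} = (1/2) g^{φφ} (∂_θ g_{φφ} + ∂_φ g_{φθ} - ∂_φ g_{θφ}) = (1/2)(1/(a^2*sin(θ)^2))((a^2*sin(2*θ)) + (0) - (0)) = 1/tan(θ)
All other Christoffel symbols are zero.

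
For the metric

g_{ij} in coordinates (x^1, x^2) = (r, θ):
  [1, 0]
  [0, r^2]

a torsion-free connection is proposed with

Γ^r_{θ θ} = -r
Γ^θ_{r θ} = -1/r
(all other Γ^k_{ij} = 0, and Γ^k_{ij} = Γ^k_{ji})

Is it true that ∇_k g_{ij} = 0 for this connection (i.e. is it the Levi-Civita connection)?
Using ∇_k g_{ij} = ∂_k g_{ij} - Γ^m_{ki} g_{mj} - Γ^m_{kj} g_{im}:
∇_r g_{θθ} = (2*r) - (-r) - (-r) = 4*r ≠ 0
So the connection is not metric compatible (it is not the Levi-Civita connection).
No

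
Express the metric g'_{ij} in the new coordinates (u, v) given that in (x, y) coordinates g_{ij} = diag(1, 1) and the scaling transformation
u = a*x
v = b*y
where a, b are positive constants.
Invert the transformation: x = u/a, y = v/b
g'_{ij} = (∂x^k/∂x'^i)(∂x^l/∂x'^j) g_{kl}; with g_{kl} = δ_{kl} this is Σ_k (∂x^k/∂x'^i)(∂x^k/∂x'^j).
Jacobian: ∂x/∂u = 1/a, ∂x/∂v = 0, ∂y/∂u = 0, ∂y/∂v = 1/b
g'_{uu} = (1/a)(1/a) + (0)(0) = 1/a^2
g'_{uv} = (1/a)(0) + (0)(1/b) = 0
g'_{vv} = (0)(0) + (1/b)(1/b) = 1/b^2
g'_{ij} = diag(1/a^2, 1/b^2)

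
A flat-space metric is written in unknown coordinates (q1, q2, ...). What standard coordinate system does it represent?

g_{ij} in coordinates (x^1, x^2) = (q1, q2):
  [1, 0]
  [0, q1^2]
The line element ds^2 = dq1^2 + q1^2 dq2^2 is dr^2 + r^2 dθ^2 with q1 = r, q2 = θ.
polar coordinates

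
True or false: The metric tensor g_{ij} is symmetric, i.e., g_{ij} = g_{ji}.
By definition the metric is a symmetric bilinear form, g_{ij} = g_{ji}.
True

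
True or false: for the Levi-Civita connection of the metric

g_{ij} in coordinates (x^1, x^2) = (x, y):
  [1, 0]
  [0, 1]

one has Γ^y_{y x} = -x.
Γ^y_{y x} = (1/2) g^{yy} (∂_y g_{yx} + ∂_x g_{yy} - ∂_y g_{yx}) = (1/2)(1)((0) + (0) - (0)) = 0
This differs from the proposed value -x.
False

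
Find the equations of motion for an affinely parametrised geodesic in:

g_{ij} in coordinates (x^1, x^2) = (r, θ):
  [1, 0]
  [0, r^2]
Geodesic equation: d^2x^k/dλ^2 + Γ^k_{ij} (dx^i/dλ)(dx^j/dλ) = 0.
Non-zero Christoffel symbols:
Γ^r_{θ θ} = -r
Γ^θ_{r θ} = 1/r
Substituting (the symmetric pair Γ^k_{ij}, Γ^k_{ji} combines into a factor 2):
d^2r/dλ^2 - r (dθ/dλ)^2 = 0
d^2θ/dλ^2 + (2/r) (dr/dλ)(dθ/dλ) = 0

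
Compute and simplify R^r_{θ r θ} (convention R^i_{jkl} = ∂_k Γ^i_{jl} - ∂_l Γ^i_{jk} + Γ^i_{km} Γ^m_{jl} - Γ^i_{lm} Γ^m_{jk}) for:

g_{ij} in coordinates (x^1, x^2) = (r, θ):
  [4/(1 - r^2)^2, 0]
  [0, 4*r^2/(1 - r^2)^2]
Non-zero Christoffel symbols (Γ^k_{ij} = Γ^k_{ji}):
Γ^r_{r r} = 2*r/(1 - r^2)
Γ^r_{θ θ} = (r^3 + r)/(r^2 - 1)
Γ^θ_{r θ} = (-r^2 - 1)/(r^3 - r)
R^r_{θ r θ} = ∂_r Γ^r_{θ θ} - ∂_θ Γ^r_{θ r} + Γ^r_{r m} Γ^m_{θ θ} - Γ^r_{θ m} Γ^m_{θ r}
  = ((r^4 - 4*r^2 - 1)/(r^2 - 1)^2) - (0) + (-2*r^2*(r^2 + 1)/(r^2 - 1)^2) - (-(r^2 + 1)^2/(r^2 - 1)^2) = -4*r^2/(r^2 - 1)^2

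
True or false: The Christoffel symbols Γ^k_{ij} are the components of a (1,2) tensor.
Under a change of coordinates Γ picks up an inhomogeneous term ∂²x/∂x'∂x'; e.g. Γ = 0 in Cartesian coordinates but Γ^r_{θθ} = -r in polar coordinates on the same flat plane.
False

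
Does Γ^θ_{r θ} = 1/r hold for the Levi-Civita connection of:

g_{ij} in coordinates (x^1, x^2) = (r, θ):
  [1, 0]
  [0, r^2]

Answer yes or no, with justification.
Γ^θ_{r θ} = (1/2) g^{θθ} (∂_r g_{θθ} + ∂_θ g_{θr} - ∂_θ g_{rθ}) = (1/2)(1/r^2)((2*r) + (0) - (0)) = 1/r
This equals the proposed value 1/r.
Yes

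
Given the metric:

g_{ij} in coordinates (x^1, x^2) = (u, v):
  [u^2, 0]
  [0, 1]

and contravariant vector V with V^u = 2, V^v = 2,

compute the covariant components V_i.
V_i = g_{ij} V^j:
V_u = (u^2)(2) + (0)(2) = 2*u^2
V_v = (0)(2) + (1)(2) = 2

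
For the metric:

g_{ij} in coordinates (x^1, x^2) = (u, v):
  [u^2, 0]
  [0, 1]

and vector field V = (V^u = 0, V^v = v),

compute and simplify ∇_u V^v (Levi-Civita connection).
Non-zero Christoffel symbols:
Γ^u_{u u} = 1/u
∇_u V^v = ∂_u V^v + Γ^v_{u j} V^j
  = (0) + (0)(0) + (0)(v)
  = 0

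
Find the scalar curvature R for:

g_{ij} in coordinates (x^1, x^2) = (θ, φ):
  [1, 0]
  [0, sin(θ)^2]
Non-zero Christoffel symbols (Γ^k_{ij} = Γ^k_{ji}):
Γ^θ_{φ φ} = -sin(2*θ)/2
Γ^φ_{θ φ} = 1/tan(θ)
Ricci tensor (R_{ij} = R^k_{ikj}): R_{θθ} = 1, R_{θφ} = 0, R_{φφ} = sin(θ)^2
Inverse metric: g^{θθ} = 1, g^{φφ} = 1/sin(θ)^2
R = g^{ij} R_{ij} = (1)(1) + (1/sin(θ)^2)(sin(θ)^2) = 2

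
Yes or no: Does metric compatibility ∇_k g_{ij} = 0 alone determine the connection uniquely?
One also needs vanishing torsion; metric compatibility plus torsion-freeness singles out the Levi-Civita connection.
No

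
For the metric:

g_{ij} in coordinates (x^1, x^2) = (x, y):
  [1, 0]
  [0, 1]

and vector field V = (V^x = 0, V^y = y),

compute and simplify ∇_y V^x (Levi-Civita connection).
All Christoffel symbols are zero.
∇_y V^x = ∂_y V^x + Γ^x_{y j} V^j
  = (0) + (0)(0) + (0)(y)
  = 0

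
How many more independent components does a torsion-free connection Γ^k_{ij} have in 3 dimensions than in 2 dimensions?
Independent components in n dimensions: n × n(n+1)/2 = n^2(n+1)/2.
3D: 3 × 6 = 18
2D: 2 × 3 = 6
Difference = 18 - 6 = 12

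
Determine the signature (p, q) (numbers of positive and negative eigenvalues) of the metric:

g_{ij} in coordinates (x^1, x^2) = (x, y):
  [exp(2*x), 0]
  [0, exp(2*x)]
The metric is diagonal, so its eigenvalues are the diagonal entries: exp(2*x), exp(2*x) (at a generic point, where coordinate-dependent entries are positive).
2 positive, 0 negative.
(2, 0) - Riemannian (positive definite)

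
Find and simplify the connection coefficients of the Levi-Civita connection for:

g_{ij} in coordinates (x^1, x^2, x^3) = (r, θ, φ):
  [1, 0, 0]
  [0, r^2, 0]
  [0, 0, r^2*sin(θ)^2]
Using Γ^k_{ij} = (1/2) g^{km} (∂_i g_{mj} + ∂_j g_{mi} - ∂_m g_{ij}); the metric is diagonal, so only the m = k term contributes.
Non-zero symbols (using the symmetry Γ^k_{ij} = Γ^k_{ji}):
Γ^r_{θ θ} = (1/2) g^{rr} (∂_θ g_{rθ} + ∂_θ g_{rθ} - ∂_r g_{θθ}) = (1/2)(1)((0) + (0) - (2*r)) = -r
Γ^r_{φ φ} = (1/2) g^{rr} (∂_φ g_{rφ} + ∂_φ g_{rφ} - ∂_r g_{φφ}) = (1/2)(1)((0) + (0) - (2*r*sin(θ)^2)) = -r*sin(θ)^2
Γ^θ_{r θ} = (1/2) g^{θθ} (∂_r g_{θθ} + ∂_θ g_{θr} - ∂_θ g_{rθ}) = (1/2)(1/r^2)((2*r) + (0) - (0)) = 1/r
Γ^θ_{φ φ} = (1/2) g^{θθ} (∂_φ g_{θφ} + ∂_φ g_{θφ} - ∂_θ g_{φφ}) = (1/2)(1/r^2)((0) + (0) - (r^2*sin(2*θ))) = -sin(2*θ)/2
Γ^φ_{r φ} = (1/2) g^{φφ} (∂_r g_{φφ} + ∂_φ g_{φr} - ∂_φ g_{rφ}) = (1/2)(1/(r^2*sin(θ)^2))((2*r*sin(θ)^2) + (0) - (0)) = 1/r
Γ^φ_{θ φ} = (1/2) g^{φφ} (∂_θ g_{φφ} + ∂_φ g_{φθ} - ∂_φ g_{θφ}) = (1/2)(1/(r^2*sin(θ)^2))((r^2*sin(2*θ)) + (0) - (0)) = 1/tan(θ)
All other Christoffel symbols are zero.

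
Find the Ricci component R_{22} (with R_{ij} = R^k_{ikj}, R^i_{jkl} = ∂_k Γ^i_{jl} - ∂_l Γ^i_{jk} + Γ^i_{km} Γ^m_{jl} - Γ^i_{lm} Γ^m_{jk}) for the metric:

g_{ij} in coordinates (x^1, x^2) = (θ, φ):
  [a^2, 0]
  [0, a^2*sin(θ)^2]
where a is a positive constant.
Non-zero Christoffel symbols (Γ^k_{ij} = Γ^k_{ji}):
Γ^θ_{φ φ} = -sin(2*θ)/2
Γ^φ_{θ φ} = 1/tan(θ)
R^θ_{φ θ φ} = ∂_θ Γ^θ_{φ φ} - ∂_φ Γ^θ_{φ θ} + Γ^θ_{θ m} Γ^m_{φ φ} - Γ^θ_{φ m} Γ^m_{φ θ}
  = (-cos(2*θ)) - (0) + (0) - (-cos(θ)^2) = sin(θ)^2
R^φ_{φ φ φ} = 0 (a repeated index in an antisymmetric pair)
R_{φφ} = R^θ_{φ θ φ} + R^φ_{φ φ φ} = (sin(θ)^2) + (0) = sin(θ)^2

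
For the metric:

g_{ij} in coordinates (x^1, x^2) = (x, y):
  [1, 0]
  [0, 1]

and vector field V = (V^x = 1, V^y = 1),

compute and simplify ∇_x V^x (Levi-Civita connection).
All Christoffel symbols are zero.
∇_x V^x = ∂_x V^x + Γ^x_{x j} V^j
  = (0) + (0)(1) + (0)(1)
  = 0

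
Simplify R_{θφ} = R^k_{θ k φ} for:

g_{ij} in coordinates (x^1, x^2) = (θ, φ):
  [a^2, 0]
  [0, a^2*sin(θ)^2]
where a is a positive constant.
Non-zero Christoffel symbols (Γ^k_{ij} = Γ^k_{ji}):
Γ^θ_{φ φ} = -sin(2*θ)/2
Γ^φ_{θ φ} = 1/tan(θ)
R^θ_{θ θ φ} = 0 (a repeated index in an antisymmetric pair)
R^φ_{θ φ φ} = 0 (a repeated index in an antisymmetric pair)
R_{θφ} = R^θ_{θ θ φ} + R^φ_{θ φ φ} = (0) + (0) = 0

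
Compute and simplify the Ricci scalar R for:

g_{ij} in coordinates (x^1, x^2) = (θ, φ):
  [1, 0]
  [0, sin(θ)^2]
Non-zero Christoffel symbols (Γ^k_{ij} = Γ^k_{ji}):
Γ^θ_{φ φ} = -sin(2*θ)/2
Γ^φ_{θ φ} = 1/tan(θ)
Ricci tensor (R_{ij} = R^k_{ikj}): R_{θθ} = 1, R_{θφ} = 0, R_{φφ} = sin(θ)^2
Inverse metric: g^{θθ} = 1, g^{φφ} = 1/sin(θ)^2
R = g^{ij} R_{ij} = (1)(1) + (1/sin(θ)^2)(sin(θ)^2) = 2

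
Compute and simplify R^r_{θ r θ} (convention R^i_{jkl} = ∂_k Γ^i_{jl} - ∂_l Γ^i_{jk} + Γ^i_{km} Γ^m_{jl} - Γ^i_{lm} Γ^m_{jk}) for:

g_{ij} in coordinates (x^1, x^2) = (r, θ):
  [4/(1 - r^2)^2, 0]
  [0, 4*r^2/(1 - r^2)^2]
Non-zero Christoffel symbols (Γ^k_{ij} = Γ^k_{ji}):
Γ^r_{r r} = 2*r/(1 - r^2)
Γ^r_{θ θ} = (r^3 + r)/(r^2 - 1)
Γ^θ_{r θ} = (-r^2 - 1)/(r^3 - r)
R^r_{θ r θ} = ∂_r Γ^r_{θ θ} - ∂_θ Γ^r_{θ r} + Γ^r_{r m} Γ^m_{θ θ} - Γ^r_{θ m} Γ^m_{θ r}
  = ((r^4 - 4*r^2 - 1)/(r^2 - 1)^2) - (0) + (-2*r^2*(r^2 + 1)/(r^2 - 1)^2) - (-(r^2 + 1)^2/(r^2 - 1)^2) = -4*r^2/(r^2 - 1)^2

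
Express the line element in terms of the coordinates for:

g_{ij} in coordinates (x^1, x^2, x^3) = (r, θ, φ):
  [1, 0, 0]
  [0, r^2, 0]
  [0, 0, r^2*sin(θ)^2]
ds^2 = g_{ij} dx^i dx^j; only the non-zero components contribute.
ds^2 = dr^2 + r^2 dθ^2 + r^2*sin(θ)^2 dφ^2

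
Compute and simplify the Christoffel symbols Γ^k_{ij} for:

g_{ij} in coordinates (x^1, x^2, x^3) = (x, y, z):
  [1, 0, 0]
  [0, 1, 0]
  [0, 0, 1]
Using Γ^k_{ij} = (1/2) g^{km} (∂_i g_{mj} + ∂_j g_{mi} - ∂_m g_{ij}); the metric is diagonal, so only the m = k term contributes.
Every metric component is constant, so all ∂_m g_{ij} = 0 and every Christoffel symbol vanishes.
All Christoffel symbols are zero.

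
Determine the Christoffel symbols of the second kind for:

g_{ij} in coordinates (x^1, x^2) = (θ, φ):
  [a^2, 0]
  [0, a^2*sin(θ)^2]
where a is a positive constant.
Using Γ^k_{ij} = (1/2) g^{km} (∂_i g_{mj} + ∂_j g_{mi} - ∂_m g_{ij}); the metric is diagonal, so only the m = k term contributes.
Non-zero symbols (using the symmetry Γ^k_{ij} = Γ^k_{ji}):
Γ^θ_{φ φ} = (1/2) g^{θθ} (∂_φ g_{θφ} + ∂_φ g_{θφ} - ∂_θ g_{φφ}) = (1/2)(1/a^2)((0) + (0) - (a^2*sin(2*θ))) = -sin(2*θ)/2
Γ^φ_{θ φ} = (1/2) g^{φφ} (∂_θ g_{φφ} + ∂_φ g_{φθ} - ∂_φ g_{θφ}) = (1/2)(1/(a^2*sin(θ)^2))((a^2*sin(2*θ)) + (0) - (0)) = 1/tan(θ)
All other Christoffel symbols are zero.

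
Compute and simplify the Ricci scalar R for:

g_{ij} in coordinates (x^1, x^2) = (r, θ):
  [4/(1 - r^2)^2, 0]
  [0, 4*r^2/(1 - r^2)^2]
Non-zero Christoffel symbols (Γ^k_{ij} = Γ^k_{ji}):
Γ^r_{r r} = 2*r/(1 - r^2)
Γ^r_{θ θ} = (r^3 + r)/(r^2 - 1)
Γ^θ_{r θ} = (-r^2 - 1)/(r^3 - r)
Ricci tensor (R_{ij} = R^k_{ikj}): R_{rr} = -4/(r^2 - 1)^2, R_{rθ} = 0, R_{θθ} = -4*r^2/(r^2 - 1)^2
Inverse metric: g^{rr} = (1 - r^2)^2/4, g^{θθ} = (1 - r^2)^2/(4*r^2)
R = g^{ij} R_{ij} = ((1 - r^2)^2/4)(-4/(r^2 - 1)^2) + ((1 - r^2)^2/(4*r^2))(-4*r^2/(r^2 - 1)^2) = -2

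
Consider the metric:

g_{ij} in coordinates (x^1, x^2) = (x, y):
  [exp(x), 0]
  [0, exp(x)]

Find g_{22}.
With x^1 = x, x^2 = y, g_{22} = g_{yy} is the row-2, column-2 entry of the matrix.
g_{22} = exp(x)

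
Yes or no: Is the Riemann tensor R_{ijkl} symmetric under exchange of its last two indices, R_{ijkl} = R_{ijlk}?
It is antisymmetric in the last pair: R_{ijkl} = -R_{ijlk}.
No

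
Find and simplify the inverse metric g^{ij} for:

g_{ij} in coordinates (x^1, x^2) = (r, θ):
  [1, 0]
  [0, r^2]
The metric is diagonal, so g^{ij} is diagonal with entries 1/g_{ii}: diag(1, 1/(r^2)).
g^{ij}:
  [1, 0]
  [0, 1/r^2]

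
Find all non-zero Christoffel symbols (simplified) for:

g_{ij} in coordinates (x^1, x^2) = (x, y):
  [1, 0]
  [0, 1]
Using Γ^k_{ij} = (1/2) g^{km} (∂_i g_{mj} + ∂_j g_{mi} - ∂_m g_{ij}); the metric is diagonal, so only the m = k term contributes.
Every metric component is constant, so all ∂_m g_{ij} = 0 and every Christoffel symbol vanishes.
All Christoffel symbols are zero.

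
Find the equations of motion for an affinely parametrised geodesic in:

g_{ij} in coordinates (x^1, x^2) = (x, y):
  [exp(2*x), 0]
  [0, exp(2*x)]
Geodesic equation: d^2x^k/dλ^2 + Γ^k_{ij} (dx^i/dλ)(dx^j/dλ) = 0.
Non-zero Christoffel symbols:
Γ^x_{x x} = 1
Γ^x_{y y} = -1
Γ^y_{x y} = 1
Substituting (the symmetric pair Γ^k_{ij}, Γ^k_{ji} combines into a factor 2):
d^2x/dλ^2 + (dx/dλ)^2 - (dy/dλ)^2 = 0
d^2y/dλ^2 + 2 (dx/dλ)(dy/dλ) = 0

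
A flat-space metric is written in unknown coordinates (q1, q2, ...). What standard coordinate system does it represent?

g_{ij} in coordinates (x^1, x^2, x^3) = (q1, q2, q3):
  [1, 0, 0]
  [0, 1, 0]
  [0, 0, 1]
All components are constant and the metric is the identity, i.e. orthonormal rectilinear coordinates.
Cartesian (3D) coordinates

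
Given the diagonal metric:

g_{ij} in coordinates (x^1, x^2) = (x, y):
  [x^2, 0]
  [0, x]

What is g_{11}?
With x^1 = x, x^2 = y, g_{11} = g_{xx} is the row-1, column-1 entry of the matrix.
g_{11} = x^2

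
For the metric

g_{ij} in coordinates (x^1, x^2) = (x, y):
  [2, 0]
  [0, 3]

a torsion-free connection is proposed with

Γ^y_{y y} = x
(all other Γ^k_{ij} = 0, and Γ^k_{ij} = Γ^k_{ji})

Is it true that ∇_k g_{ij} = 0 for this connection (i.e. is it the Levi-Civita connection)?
Using ∇_k g_{ij} = ∂_k g_{ij} - Γ^m_{ki} g_{mj} - Γ^m_{kj} g_{im}:
∇_y g_{yy} = (0) - (3*x) - (3*x) = -6*x ≠ 0
So the connection is not metric compatible (it is not the Levi-Civita connection).
No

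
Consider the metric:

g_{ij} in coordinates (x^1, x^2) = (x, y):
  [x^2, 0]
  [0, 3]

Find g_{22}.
With x^1 = x, x^2 = y, g_{22} = g_{yy} is the row-2, column-2 entry of the matrix.
g_{22} = 3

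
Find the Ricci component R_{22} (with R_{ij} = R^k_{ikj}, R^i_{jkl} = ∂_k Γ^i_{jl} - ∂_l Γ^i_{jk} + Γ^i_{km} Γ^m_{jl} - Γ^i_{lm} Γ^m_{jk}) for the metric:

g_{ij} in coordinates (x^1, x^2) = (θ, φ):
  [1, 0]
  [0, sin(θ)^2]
Non-zero Christoffel symbols (Γ^k_{ij} = Γ^k_{ji}):
Γ^θ_{φ φ} = -sin(2*θ)/2
Γ^φ_{θ φ} = 1/tan(θ)
R^θ_{φ θ φ} = ∂_θ Γ^θ_{φ φ} - ∂_φ Γ^θ_{φ θ} + Γ^θ_{θ m} Γ^m_{φ φ} - Γ^θ_{φ m} Γ^m_{φ θ}
  = (-cos(2*θ)) - (0) + (0) - (-cos(θ)^2) = sin(θ)^2
R^φ_{φ φ φ} = 0 (a repeated index in an antisymmetric pair)
R_{φφ} = R^θ_{φ θ φ} + R^φ_{φ φ φ} = (sin(θ)^2) + (0) = sin(θ)^2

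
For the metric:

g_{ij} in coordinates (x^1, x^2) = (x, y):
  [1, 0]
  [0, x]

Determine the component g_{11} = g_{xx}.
With x^1 = x, x^2 = y, g_{11} = g_{xx} is the row-1, column-1 entry of the matrix.
g_{11} = 1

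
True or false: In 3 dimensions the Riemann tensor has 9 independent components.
n^2(n^2-1)/12 = 9·8/12 = 6 independent components for n = 3.
False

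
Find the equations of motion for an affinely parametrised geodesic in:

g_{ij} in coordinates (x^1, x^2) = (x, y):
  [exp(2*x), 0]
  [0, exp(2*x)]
Geodesic equation: d^2x^k/dλ^2 + Γ^k_{ij} (dx^i/dλ)(dx^j/dλ) = 0.
Non-zero Christoffel symbols:
Γ^x_{x x} = 1
Γ^x_{y y} = -1
Γ^y_{x y} = 1
Substituting (the symmetric pair Γ^k_{ij}, Γ^k_{ji} combines into a factor 2):
d^2x/dλ^2 + (dx/dλ)^2 - (dy/dλ)^2 = 0
d^2y/dλ^2 + 2 (dx/dλ)(dy/dλ) = 0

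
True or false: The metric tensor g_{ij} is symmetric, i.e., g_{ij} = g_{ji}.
By definition the metric is a symmetric bilinear form, g_{ij} = g_{ji}.
True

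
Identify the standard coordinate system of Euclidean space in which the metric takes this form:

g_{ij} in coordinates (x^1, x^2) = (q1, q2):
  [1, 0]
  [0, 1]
All components are constant and the metric is the identity, i.e. orthonormal rectilinear coordinates.
Cartesian (2D) coordinates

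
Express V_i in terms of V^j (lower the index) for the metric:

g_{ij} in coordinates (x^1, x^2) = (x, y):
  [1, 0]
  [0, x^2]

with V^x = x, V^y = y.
V_i = g_{ij} V^j:
V_x = (1)(x) + (0)(y) = x
V_y = (0)(x) + (x^2)(y) = x^2*y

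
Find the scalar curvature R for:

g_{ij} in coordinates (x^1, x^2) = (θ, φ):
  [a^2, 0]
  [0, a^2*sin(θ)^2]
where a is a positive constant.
Non-zero Christoffel symbols (Γ^k_{ij} = Γ^k_{ji}):
Γ^θ_{φ φ} = -sin(2*θ)/2
Γ^φ_{θ φ} = 1/tan(θ)
Ricci tensor (R_{ij} = R^k_{ikj}): R_{θθ} = 1, R_{θφ} = 0, R_{φφ} = sin(θ)^2
Inverse metric: g^{θθ} = 1/a^2, g^{φφ} = 1/(a^2*sin(θ)^2)
R = g^{ij} R_{ij} = (1/a^2)(1) + (1/(a^2*sin(θ)^2))(sin(θ)^2) = 2/a^2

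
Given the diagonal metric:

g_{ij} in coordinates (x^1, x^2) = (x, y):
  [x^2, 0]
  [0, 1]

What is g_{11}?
With x^1 = x, x^2 = y, g_{11} = g_{xx} is the row-1, column-1 entry of the matrix.
g_{11} = x^2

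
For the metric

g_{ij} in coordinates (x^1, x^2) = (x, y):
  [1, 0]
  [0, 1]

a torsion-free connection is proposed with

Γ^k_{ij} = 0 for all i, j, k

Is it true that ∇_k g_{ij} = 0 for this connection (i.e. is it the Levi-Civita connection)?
Using ∇_k g_{ij} = ∂_k g_{ij} - Γ^m_{ki} g_{mj} - Γ^m_{kj} g_{im}:
e.g. ∇_x g_{xy} = (0) - (0) - (0) = 0
Every component ∇_k g_{ij} vanishes: the connection is metric compatible.
Yes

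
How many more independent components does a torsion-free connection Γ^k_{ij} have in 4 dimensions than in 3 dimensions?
Independent components in n dimensions: n × n(n+1)/2 = n^2(n+1)/2.
4D: 4 × 10 = 40
3D: 3 × 6 = 18
Difference = 40 - 18 = 22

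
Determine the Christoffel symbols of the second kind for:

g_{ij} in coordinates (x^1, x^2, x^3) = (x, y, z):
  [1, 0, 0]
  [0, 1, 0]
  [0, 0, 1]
Using Γ^k_{ij} = (1/2) g^{km} (∂_i g_{mj} + ∂_j g_{mi} - ∂_m g_{ij}); the metric is diagonal, so only the m = k term contributes.
Every metric component is constant, so all ∂_m g_{ij} = 0 and every Christoffel symbol vanishes.
All Christoffel symbols are zero.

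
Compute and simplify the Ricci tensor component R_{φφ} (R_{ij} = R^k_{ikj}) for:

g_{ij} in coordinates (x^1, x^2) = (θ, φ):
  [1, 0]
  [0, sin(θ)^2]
Non-zero Christoffel symbols (Γ^k_{ij} = Γ^k_{ji}):
Γ^θ_{φ φ} = -sin(2*θ)/2
Γ^φ_{θ φ} = 1/tan(θ)
R^θ_{φ θ φ} = ∂_θ Γ^θ_{φ φ} - ∂_φ Γ^θ_{φ θ} + Γ^θ_{θ m} Γ^m_{φ φ} - Γ^θ_{φ m} Γ^m_{φ θ}
  = (-cos(2*θ)) - (0) + (0) - (-cos(θ)^2) = sin(θ)^2
R^φ_{φ φ φ} = 0 (a repeated index in an antisymmetric pair)
R_{φφ} = R^θ_{φ θ φ} + R^φ_{φ φ φ} = (sin(θ)^2) + (0) = sin(θ)^2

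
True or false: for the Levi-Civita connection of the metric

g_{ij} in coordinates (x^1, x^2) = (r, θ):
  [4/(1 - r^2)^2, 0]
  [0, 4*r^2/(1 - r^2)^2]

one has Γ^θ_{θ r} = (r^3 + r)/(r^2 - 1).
Γ^θ_{θ r} = (1/2) g^{θθ} (∂_θ g_{θr} + ∂_r g_{θθ} - ∂_θ g_{θr}) = (1/2)((1 - r^2)^2/(4*r^2))((0) + (-8*(r^3 + r)/(r^2 - 1)^3) - (0)) = (-r^2 - 1)/(r^3 - r)
This differs from the proposed value (r^3 + r)/(r^2 - 1).
False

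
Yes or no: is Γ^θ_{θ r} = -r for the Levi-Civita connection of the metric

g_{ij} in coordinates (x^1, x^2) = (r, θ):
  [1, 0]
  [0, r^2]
Γ^θ_{θ r} = (1/2) g^{θθ} (∂_θ g_{θr} + ∂_r g_{θθ} - ∂_θ g_{θr}) = (1/2)(1/r^2)((0) + (2*r) - (0)) = 1/r
This differs from the proposed value -r.
No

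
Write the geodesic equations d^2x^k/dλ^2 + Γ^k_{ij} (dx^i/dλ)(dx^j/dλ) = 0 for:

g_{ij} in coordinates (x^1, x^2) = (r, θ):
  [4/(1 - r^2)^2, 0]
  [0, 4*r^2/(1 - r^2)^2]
Geodesic equation: d^2x^k/dλ^2 + Γ^k_{ij} (dx^i/dλ)(dx^j/dλ) = 0.
Non-zero Christoffel symbols:
Γ^r_{r r} = 2*r/(1 - r^2)
Γ^r_{θ θ} = (r^3 + r)/(r^2 - 1)
Γ^θ_{r θ} = (-r^2 - 1)/(r^3 - r)
Substituting (the symmetric pair Γ^k_{ij}, Γ^k_{ji} combines into a factor 2):
d^2r/dλ^2 + (2*r/(1 - r^2)) (dr/dλ)^2 + ((r^3 + r)/(r^2 - 1)) (dθ/dλ)^2 = 0
d^2θ/dλ^2 + ((-2*r^2 - 2)/(r^3 - r)) (dr/dλ)(dθ/dλ) = 0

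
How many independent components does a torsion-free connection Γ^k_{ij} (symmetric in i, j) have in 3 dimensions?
Γ^k_{ij} has n choices for the upper index and n(n+1)/2 independent symmetric lower index pairs.
Total = 3 × 3×4/2 = 3 × 6 = 18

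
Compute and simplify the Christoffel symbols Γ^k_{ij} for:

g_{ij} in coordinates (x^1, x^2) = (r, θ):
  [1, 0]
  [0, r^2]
Using Γ^k_{ij} = (1/2) g^{km} (∂_i g_{mj} + ∂_j g_{mi} - ∂_m g_{ij}); the metric is diagonal, so only the m = k term contributes.
Non-zero symbols (using the symmetry Γ^k_{ij} = Γ^k_{ji}):
Γ^r_{θ θ} = (1/2) g^{rr} (∂_θ g_{rθ} + ∂_θ g_{rθ} - ∂_r g_{θθ}) = (1/2)(1)((0) + (0) - (2*r)) = -r
Γ^θ_{r θ} = (1/2) g^{θθ} (∂_r g_{θθ} + ∂_θ g_{θr} - ∂_θ g_{rθ}) = (1/2)(1/r^2)((2*r) + (0) - (0)) = 1/r
All other Christoffel symbols are zero.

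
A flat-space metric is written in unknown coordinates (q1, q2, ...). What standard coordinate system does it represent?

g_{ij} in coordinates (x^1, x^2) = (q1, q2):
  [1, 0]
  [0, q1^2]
The line element ds^2 = dq1^2 + q1^2 dq2^2 is dr^2 + r^2 dθ^2 with q1 = r, q2 = θ.
polar coordinates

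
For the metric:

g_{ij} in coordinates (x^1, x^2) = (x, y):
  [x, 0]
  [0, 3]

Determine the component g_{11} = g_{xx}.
With x^1 = x, x^2 = y, g_{11} = g_{xx} is the row-1, column-1 entry of the matrix.
g_{11} = x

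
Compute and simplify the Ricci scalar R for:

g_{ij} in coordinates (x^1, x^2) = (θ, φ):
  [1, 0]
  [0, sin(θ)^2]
Non-zero Christoffel symbols (Γ^k_{ij} = Γ^k_{ji}):
Γ^θ_{φ φ} = -sin(2*θ)/2
Γ^φ_{θ φ} = 1/tan(θ)
Ricci tensor (R_{ij} = R^k_{ikj}): R_{θθ} = 1, R_{θφ} = 0, R_{φφ} = sin(θ)^2
Inverse metric: g^{θθ} = 1, g^{φφ} = 1/sin(θ)^2
R = g^{ij} R_{ij} = (1)(1) + (1/sin(θ)^2)(sin(θ)^2) = 2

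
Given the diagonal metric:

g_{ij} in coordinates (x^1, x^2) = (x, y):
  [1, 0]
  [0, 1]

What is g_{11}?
With x^1 = x, x^2 = y, g_{11} = g_{xx} is the row-1, column-1 entry of the matrix.
g_{11} = 1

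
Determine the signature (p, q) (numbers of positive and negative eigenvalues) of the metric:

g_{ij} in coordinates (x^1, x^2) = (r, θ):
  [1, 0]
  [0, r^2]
The metric is diagonal, so its eigenvalues are the diagonal entries: 1, r^2 (at a generic point, where coordinate-dependent entries are positive).
2 positive, 0 negative.
(2, 0) - Riemannian (positive definite)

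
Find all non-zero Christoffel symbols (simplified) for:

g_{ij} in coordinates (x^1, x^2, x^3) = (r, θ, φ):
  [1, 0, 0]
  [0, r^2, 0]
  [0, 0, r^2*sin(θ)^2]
Using Γ^k_{ij} = (1/2) g^{km} (∂_i g_{mj} + ∂_j g_{mi} - ∂_m g_{ij}); the metric is diagonal, so only the m = k term contributes.
Non-zero symbols (using the symmetry Γ^k_{ij} = Γ^k_{ji}):
Γ^r_{θ θ} = (1/2) g^{rr} (∂_θ g_{rθ} + ∂_θ g_{rθ} - ∂_r g_{θθ}) = (1/2)(1)((0) + (0) - (2*r)) = -r
Γ^r_{φ φ} = (1/2) g^{rr} (∂_φ g_{rφ} + ∂_φ g_{rφ} - ∂_r g_{φφ}) = (1/2)(1)((0) + (0) - (2*r*sin(θ)^2)) = -r*sin(θ)^2
Γ^θ_{r θ} = (1/2) g^{θθ} (∂_r g_{θθ} + ∂_θ g_{θr} - ∂_θ g_{rθ}) = (1/2)(1/r^2)((2*r) + (0) - (0)) = 1/r
Γ^θ_{φ φ} = (1/2) g^{θθ} (∂_φ g_{θφ} + ∂_φ g_{θφ} - ∂_θ g_{φφ}) = (1/2)(1/r^2)((0) + (0) - (r^2*sin(2*θ))) = -sin(2*θ)/2
Γ^φ_{r φ} = (1/2) g^{φφ} (∂_r g_{φφ} + ∂_φ g_{φr} - ∂_φ g_{rφ}) = (1/2)(1/(r^2*sin(θ)^2))((2*r*sin(θ)^2) + (0) - (0)) = 1/r
Γ^φ_{θ φ} = (1/2) g^{φφ} (∂_θ g_{φφ} + ∂_φ g_{φθ} - ∂_φ g_{θφ}) = (1/2)(1/(r^2*sin(θ)^2))((r^2*sin(2*θ)) + (0) - (0)) = 1/tan(θ)
All other Christoffel symbols are zero.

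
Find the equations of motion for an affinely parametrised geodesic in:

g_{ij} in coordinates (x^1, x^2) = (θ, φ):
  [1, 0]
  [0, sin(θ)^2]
Geodesic equation: d^2x^k/dλ^2 + Γ^k_{ij} (dx^i/dλ)(dx^j/dλ) = 0.
Non-zero Christoffel symbols:
Γ^θ_{φ φ} = -sin(2*θ)/2
Γ^φ_{θ φ} = 1/tan(θ)
Substituting (the symmetric pair Γ^k_{ij}, Γ^k_{ji} combines into a factor 2):
d^2θ/dλ^2 - (sin(2*θ)/2) (dφ/dλ)^2 = 0
d^2φ/dλ^2 + (2/tan(θ)) (dθ/dλ)(dφ/dλ) = 0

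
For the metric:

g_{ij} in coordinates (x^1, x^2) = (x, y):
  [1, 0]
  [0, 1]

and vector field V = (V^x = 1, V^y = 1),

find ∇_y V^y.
All Christoffel symbols are zero.
∇_y V^y = ∂_y V^y + Γ^y_{y j} V^j
  = (0) + (0)(1) + (0)(1)
  = 0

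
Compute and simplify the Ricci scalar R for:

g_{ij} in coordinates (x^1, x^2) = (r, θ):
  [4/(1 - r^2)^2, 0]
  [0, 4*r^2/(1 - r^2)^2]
Non-zero Christoffel symbols (Γ^k_{ij} = Γ^k_{ji}):
Γ^r_{r r} = 2*r/(1 - r^2)
Γ^r_{θ θ} = (r^3 + r)/(r^2 - 1)
Γ^θ_{r θ} = (-r^2 - 1)/(r^3 - r)
Ricci tensor (R_{ij} = R^k_{ikj}): R_{rr} = -4/(r^2 - 1)^2, R_{rθ} = 0, R_{θθ} = -4*r^2/(r^2 - 1)^2
Inverse metric: g^{rr} = (1 - r^2)^2/4, g^{θθ} = (1 - r^2)^2/(4*r^2)
R = g^{ij} R_{ij} = ((1 - r^2)^2/4)(-4/(r^2 - 1)^2) + ((1 - r^2)^2/(4*r^2))(-4*r^2/(r^2 - 1)^2) = -2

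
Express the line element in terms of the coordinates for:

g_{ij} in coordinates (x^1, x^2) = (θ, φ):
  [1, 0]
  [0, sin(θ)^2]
ds^2 = g_{ij} dx^i dx^j; only the non-zero components contribute.
ds^2 = dθ^2 + sin(θ)^2 dφ^2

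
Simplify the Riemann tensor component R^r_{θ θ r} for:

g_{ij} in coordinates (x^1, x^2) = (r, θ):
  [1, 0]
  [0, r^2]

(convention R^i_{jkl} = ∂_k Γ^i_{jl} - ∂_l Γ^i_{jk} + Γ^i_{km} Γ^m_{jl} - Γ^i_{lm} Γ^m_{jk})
Non-zero Christoffel symbols (Γ^k_{ij} = Γ^k_{ji}):
Γ^r_{θ θ} = -r
Γ^θ_{r θ} = 1/r
R^r_{θ θ r} = ∂_θ Γ^r_{θ r} - ∂_r Γ^r_{θ θ} + Γ^r_{θ m} Γ^m_{θ r} - Γ^r_{r m} Γ^m_{θ θ}
  = (0) - (-1) + (-1) - (0) = 0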